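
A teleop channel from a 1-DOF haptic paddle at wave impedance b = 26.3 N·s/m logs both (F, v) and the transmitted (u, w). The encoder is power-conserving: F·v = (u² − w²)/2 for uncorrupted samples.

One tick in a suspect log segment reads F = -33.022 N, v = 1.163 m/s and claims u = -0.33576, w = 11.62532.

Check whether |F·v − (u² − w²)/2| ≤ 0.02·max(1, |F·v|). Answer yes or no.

no

F·v = (-33.022)×1.163 = -38.40459 W.
(u² − w²)/2 = (0.11273 − 135.14807)/2 = -67.51767 W.
|Δ| = 29.11308;  2% of max(1, |F·v|) = 0.76809.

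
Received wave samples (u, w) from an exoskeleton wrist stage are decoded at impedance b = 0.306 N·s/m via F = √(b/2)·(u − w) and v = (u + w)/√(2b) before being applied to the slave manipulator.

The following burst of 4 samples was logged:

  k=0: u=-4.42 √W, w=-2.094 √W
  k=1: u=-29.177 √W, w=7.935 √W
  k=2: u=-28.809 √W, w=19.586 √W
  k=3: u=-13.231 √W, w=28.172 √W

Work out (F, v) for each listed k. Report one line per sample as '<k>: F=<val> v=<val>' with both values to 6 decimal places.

0: F=-0.909820 v=-8.326683
1: F=-14.516438 v=-27.153117
2: F=-18.929808 v=-11.789530
3: F=-16.194872 v=19.098706

k=0: u−w=-2.326000, u+w=-6.514000; √(b/2)=0.391152, √(2b)=0.782304; F=0.391152×(-2.326)=-0.909820, v=-6.514000/0.782304=-8.326683
k=1: u−w=-37.112000, u+w=-21.242000; √(b/2)=0.391152, √(2b)=0.782304; F=0.391152×(-37.112)=-14.516438, v=-21.242000/0.782304=-27.153117
k=2: u−w=-48.395000, u+w=-9.223000; √(b/2)=0.391152, √(2b)=0.782304; F=0.391152×(-48.395)=-18.929808, v=-9.223000/0.782304=-11.789530
k=3: u−w=-41.403000, u+w=14.941000; √(b/2)=0.391152, √(2b)=0.782304; F=0.391152×(-41.403)=-16.194872, v=14.941000/0.782304=19.098706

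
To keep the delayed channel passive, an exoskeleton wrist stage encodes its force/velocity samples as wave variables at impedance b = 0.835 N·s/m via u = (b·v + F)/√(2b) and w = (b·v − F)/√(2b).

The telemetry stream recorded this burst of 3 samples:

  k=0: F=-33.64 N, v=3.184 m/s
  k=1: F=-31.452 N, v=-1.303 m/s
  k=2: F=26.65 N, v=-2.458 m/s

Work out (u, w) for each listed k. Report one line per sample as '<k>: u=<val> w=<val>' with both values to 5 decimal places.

0: u=-23.97410 w=28.08873
1: u=-25.18021 w=23.49636
2: u=19.03417 w=-22.21061

k=0: b·v=0.835×3.184=2.65864; √(2b)=1.29228; u=(2.65864+(-33.64))/1.29228=-23.97410, w=(2.65864−(-33.64))/1.29228=28.08873
k=1: b·v=0.835×(-1.303)=-1.08800; √(2b)=1.29228; u=(-1.08800+(-31.452))/1.29228=-25.18021, w=(-1.08800−(-31.452))/1.29228=23.49636
k=2: b·v=0.835×(-2.458)=-2.05243; √(2b)=1.29228; u=(-2.05243+26.65)/1.29228=19.03417, w=(-2.05243−26.65)/1.29228=-22.21061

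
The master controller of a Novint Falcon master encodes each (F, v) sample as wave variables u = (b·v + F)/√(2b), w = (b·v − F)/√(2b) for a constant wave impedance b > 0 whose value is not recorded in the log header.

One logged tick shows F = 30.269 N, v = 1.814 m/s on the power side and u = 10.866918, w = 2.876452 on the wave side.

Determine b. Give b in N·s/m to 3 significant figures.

b = 28.7 N·s/m

u + w = 13.743370;  u + w = √(2b)·v, so √(2b) = 13.743370/1.814 = 7.576279.
b = (√(2b))²/2 = 57.400003/2 = 28.700001.
(Check via u − w = 2F/√(2b): u − w = 7.990466, 2F/√(2b) = 7.990466.)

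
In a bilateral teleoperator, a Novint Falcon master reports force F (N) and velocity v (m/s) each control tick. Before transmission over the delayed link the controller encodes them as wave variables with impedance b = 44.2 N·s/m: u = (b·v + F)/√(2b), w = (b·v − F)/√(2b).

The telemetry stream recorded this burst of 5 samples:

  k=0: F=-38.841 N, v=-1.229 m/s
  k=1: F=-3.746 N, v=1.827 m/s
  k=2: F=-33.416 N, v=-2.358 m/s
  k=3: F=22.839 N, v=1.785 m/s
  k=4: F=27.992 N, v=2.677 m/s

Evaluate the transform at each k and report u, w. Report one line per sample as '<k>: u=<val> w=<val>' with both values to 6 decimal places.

k=0: b·v=44.2×(-1.229)=-54.321800; √(2b)=9.402127; u=(-54.321800+(-38.841))/9.402127=-9.908694, w=(-54.321800−(-38.841))/9.402127=-1.646521
k=1: b·v=44.2×1.827=80.753400; √(2b)=9.402127; u=(80.753400+(-3.746))/9.402127=8.190423, w=(80.753400−(-3.746))/9.402127=8.987264
k=2: b·v=44.2×(-2.358)=-104.223600; √(2b)=9.402127; u=(-104.223600+(-33.416))/9.402127=-14.639197, w=(-104.223600−(-33.416))/9.402127=-7.531019
k=3: b·v=44.2×1.785=78.897000; √(2b)=9.402127; u=(78.897000+22.839)/9.402127=10.820530, w=(78.897000−22.839)/9.402127=5.962268
k=4: b·v=44.2×2.677=118.323400; √(2b)=9.402127; u=(118.323400+27.992)/9.402127=15.561946, w=(118.323400−27.992)/9.402127=9.607549

0: u=-9.908694 w=-1.646521
1: u=8.190423 w=8.987264
2: u=-14.639197 w=-7.531019
3: u=10.820530 w=5.962268
4: u=15.561946 w=9.607549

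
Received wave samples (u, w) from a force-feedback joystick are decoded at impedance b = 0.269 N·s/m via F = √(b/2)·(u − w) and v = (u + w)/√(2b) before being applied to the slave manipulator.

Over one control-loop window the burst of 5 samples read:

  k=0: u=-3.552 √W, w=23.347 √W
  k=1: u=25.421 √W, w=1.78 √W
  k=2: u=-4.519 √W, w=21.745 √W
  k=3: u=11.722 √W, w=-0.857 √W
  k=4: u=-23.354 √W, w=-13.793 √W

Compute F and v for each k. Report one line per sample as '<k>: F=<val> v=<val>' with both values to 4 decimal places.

k=0: u−w=-26.8990, u+w=19.7950; √(b/2)=0.3667, √(2b)=0.7335; F=0.3667×(-26.899)=-9.8650, v=19.7950/0.7335=26.9876
k=1: u−w=23.6410, u+w=27.2010; √(b/2)=0.3667, √(2b)=0.7335; F=0.3667×23.641=8.6702, v=27.2010/0.7335=37.0846
k=2: u−w=-26.2640, u+w=17.2260; √(b/2)=0.3667, √(2b)=0.7335; F=0.3667×(-26.264)=-9.6321, v=17.2260/0.7335=23.4851
k=3: u−w=12.5790, u+w=10.8650; √(b/2)=0.3667, √(2b)=0.7335; F=0.3667×12.579=4.6133, v=10.8650/0.7335=14.8128
k=4: u−w=-9.5610, u+w=-37.1470; √(b/2)=0.3667, √(2b)=0.7335; F=0.3667×(-9.561)=-3.5064, v=-37.1470/0.7335=-50.6445

0: F=-9.8650 v=26.9876
1: F=8.6702 v=37.0846
2: F=-9.6321 v=23.4851
3: F=4.6133 v=14.8128
4: F=-3.5064 v=-50.6445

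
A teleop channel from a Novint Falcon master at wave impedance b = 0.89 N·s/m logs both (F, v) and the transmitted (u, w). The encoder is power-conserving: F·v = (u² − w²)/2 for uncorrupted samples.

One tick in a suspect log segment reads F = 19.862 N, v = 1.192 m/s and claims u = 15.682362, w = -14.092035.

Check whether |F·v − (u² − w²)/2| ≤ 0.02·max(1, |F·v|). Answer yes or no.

F·v = 19.862×1.192 = 23.675504 W.
(u² − w²)/2 = (245.936478 − 198.585450)/2 = 23.675514 W.
|Δ| = 0.000010;  2% of max(1, |F·v|) = 0.473510.

yes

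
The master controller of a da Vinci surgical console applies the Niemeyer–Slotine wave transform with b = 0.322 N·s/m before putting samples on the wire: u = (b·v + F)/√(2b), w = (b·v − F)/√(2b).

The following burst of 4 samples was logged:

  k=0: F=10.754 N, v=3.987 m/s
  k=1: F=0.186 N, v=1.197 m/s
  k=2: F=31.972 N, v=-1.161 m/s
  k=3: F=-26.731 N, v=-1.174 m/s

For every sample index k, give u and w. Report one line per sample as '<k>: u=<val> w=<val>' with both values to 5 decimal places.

0: u=15.00046 w=-11.80091
1: u=0.71207 w=0.24852
2: u=39.37484 w=-40.30654
3: u=-33.78088 w=32.83875

k=0: b·v=0.322×3.987=1.28381; √(2b)=0.80250; u=(1.28381+10.754)/0.80250=15.00046, w=(1.28381−10.754)/0.80250=-11.80091
k=1: b·v=0.322×1.197=0.38543; √(2b)=0.80250; u=(0.38543+0.186)/0.80250=0.71207, w=(0.38543−0.186)/0.80250=0.24852
k=2: b·v=0.322×(-1.161)=-0.37384; √(2b)=0.80250; u=(-0.37384+31.972)/0.80250=39.37484, w=(-0.37384−31.972)/0.80250=-40.30654
k=3: b·v=0.322×(-1.174)=-0.37803; √(2b)=0.80250; u=(-0.37803+(-26.731))/0.80250=-33.78088, w=(-0.37803−(-26.731))/0.80250=32.83875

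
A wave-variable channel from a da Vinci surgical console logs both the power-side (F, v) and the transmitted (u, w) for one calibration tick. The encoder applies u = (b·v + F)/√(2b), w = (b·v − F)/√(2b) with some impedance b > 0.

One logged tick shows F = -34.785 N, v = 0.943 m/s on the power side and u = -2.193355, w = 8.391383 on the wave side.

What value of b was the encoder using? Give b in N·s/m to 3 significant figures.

b = 21.6 N·s/m

u + w = 6.198028;  u + w = √(2b)·v, so √(2b) = 6.198028/0.943 = 6.572670.
b = (√(2b))²/2 = 43.199994/2 = 21.599997.
(Check via u − w = 2F/√(2b): u − w = -10.584738, 2F/√(2b) = -10.584739.)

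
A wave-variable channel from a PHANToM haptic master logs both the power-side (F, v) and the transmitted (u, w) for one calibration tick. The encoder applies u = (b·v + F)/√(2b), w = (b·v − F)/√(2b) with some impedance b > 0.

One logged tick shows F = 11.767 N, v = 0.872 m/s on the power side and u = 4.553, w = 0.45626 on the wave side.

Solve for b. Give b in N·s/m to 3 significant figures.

u + w = 5.0093;  u + w = √(2b)·v, so √(2b) = 5.0093/0.872 = 5.7446.
b = (√(2b))²/2 = 33.0000/2 = 16.5000.
(Check via u − w = 2F/√(2b): u − w = 4.0967, 2F/√(2b) = 4.0967.)

b = 16.5 N·s/m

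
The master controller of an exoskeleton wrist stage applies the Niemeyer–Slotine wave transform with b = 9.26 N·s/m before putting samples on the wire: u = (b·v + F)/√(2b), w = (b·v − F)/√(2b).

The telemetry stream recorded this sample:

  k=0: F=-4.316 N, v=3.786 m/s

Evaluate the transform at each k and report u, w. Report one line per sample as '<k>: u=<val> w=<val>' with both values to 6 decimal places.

k=0: b·v=9.26×3.786=35.058360; √(2b)=4.303487; u=(35.058360+(-4.316))/4.303487=7.143593, w=(35.058360−(-4.316))/4.303487=9.149408

0: u=7.143593 w=9.149408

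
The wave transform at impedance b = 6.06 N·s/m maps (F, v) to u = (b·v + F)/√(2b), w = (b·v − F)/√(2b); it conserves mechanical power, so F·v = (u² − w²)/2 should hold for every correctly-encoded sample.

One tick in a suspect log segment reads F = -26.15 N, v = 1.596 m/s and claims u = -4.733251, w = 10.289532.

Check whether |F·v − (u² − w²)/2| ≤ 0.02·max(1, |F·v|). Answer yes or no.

yes

F·v = (-26.15)×1.596 = -41.735400 W.
(u² − w²)/2 = (22.403665 − 105.874469)/2 = -41.735402 W.
|Δ| = 0.000002;  2% of max(1, |F·v|) = 0.834708.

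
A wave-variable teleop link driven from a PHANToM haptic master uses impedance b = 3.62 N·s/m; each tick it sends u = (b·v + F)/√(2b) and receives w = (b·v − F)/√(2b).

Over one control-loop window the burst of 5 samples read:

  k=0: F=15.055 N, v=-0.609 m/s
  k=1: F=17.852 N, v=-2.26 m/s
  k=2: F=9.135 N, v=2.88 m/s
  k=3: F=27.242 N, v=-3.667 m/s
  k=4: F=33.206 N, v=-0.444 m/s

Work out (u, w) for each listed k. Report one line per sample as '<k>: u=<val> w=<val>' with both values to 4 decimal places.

k=0: b·v=3.62×(-0.609)=-2.2046; √(2b)=2.6907; u=(-2.2046+15.055)/2.6907=4.7758, w=(-2.2046−15.055)/2.6907=-6.4145
k=1: b·v=3.62×(-2.26)=-8.1812; √(2b)=2.6907; u=(-8.1812+17.852)/2.6907=3.5941, w=(-8.1812−17.852)/2.6907=-9.6752
k=2: b·v=3.62×2.88=10.4256; √(2b)=2.6907; u=(10.4256+9.135)/2.6907=7.2696, w=(10.4256−9.135)/2.6907=0.4796
k=3: b·v=3.62×(-3.667)=-13.2745; √(2b)=2.6907; u=(-13.2745+27.242)/2.6907=5.1910, w=(-13.2745−27.242)/2.6907=-15.0579
k=4: b·v=3.62×(-0.444)=-1.6073; √(2b)=2.6907; u=(-1.6073+33.206)/2.6907=11.7436, w=(-1.6073−33.206)/2.6907=-12.9383

0: u=4.7758 w=-6.4145
1: u=3.5941 w=-9.6752
2: u=7.2696 w=0.4796
3: u=5.1910 w=-15.0579
4: u=11.7436 w=-12.9383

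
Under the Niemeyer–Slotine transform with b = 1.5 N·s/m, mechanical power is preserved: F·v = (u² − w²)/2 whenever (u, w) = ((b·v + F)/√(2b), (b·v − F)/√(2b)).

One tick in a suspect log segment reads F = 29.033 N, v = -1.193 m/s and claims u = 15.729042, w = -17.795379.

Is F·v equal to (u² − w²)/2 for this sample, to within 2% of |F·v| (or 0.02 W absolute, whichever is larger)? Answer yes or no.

yes

F·v = 29.033×(-1.193) = -34.636369 W.
(u² − w²)/2 = (247.402762 − 316.675514)/2 = -34.636376 W.
|Δ| = 0.000007;  2% of max(1, |F·v|) = 0.692727.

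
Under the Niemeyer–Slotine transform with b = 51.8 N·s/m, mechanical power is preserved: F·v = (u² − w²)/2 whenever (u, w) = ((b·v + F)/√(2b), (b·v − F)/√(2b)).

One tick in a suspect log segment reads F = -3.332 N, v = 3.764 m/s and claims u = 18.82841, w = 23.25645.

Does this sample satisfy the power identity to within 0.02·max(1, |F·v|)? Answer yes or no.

no

F·v = (-3.332)×3.764 = -12.54165 W.
(u² − w²)/2 = (354.50902 − 540.86247)/2 = -93.17672 W.
|Δ| = 80.63507;  2% of max(1, |F·v|) = 0.25083.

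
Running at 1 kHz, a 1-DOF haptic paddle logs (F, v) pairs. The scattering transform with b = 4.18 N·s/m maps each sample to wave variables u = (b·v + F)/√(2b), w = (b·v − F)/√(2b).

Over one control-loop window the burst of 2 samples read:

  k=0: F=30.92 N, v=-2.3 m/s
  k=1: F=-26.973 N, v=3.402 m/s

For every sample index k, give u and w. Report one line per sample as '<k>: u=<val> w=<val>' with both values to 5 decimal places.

0: u=7.36883 w=-14.01898
1: u=-4.41059 w=14.24702

k=0: b·v=4.18×(-2.3)=-9.61400; √(2b)=2.89137; u=(-9.61400+30.92)/2.89137=7.36883, w=(-9.61400−30.92)/2.89137=-14.01898
k=1: b·v=4.18×3.402=14.22036; √(2b)=2.89137; u=(14.22036+(-26.973))/2.89137=-4.41059, w=(14.22036−(-26.973))/2.89137=14.24702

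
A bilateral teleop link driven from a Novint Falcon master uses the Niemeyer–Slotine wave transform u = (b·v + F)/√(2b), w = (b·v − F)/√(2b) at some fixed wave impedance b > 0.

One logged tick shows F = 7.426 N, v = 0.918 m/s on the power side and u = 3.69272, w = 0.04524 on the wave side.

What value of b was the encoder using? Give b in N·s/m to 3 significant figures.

u + w = 3.73796;  u + w = √(2b)·v, so √(2b) = 3.73796/0.918 = 4.07185.
b = (√(2b))²/2 = 16.57998/2 = 8.28999.
(Check via u − w = 2F/√(2b): u − w = 3.64748, 2F/√(2b) = 3.64748.)

b = 8.29 N·s/m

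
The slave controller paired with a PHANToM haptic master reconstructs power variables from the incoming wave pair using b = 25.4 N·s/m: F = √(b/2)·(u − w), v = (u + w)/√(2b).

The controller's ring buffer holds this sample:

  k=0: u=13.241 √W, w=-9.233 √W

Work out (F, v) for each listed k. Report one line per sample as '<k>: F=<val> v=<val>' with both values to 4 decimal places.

k=0: u−w=22.4740, u+w=4.0080; √(b/2)=3.5637, √(2b)=7.1274; F=3.5637×22.474=80.0907, v=4.0080/7.1274=0.5623

0: F=80.0907 v=0.5623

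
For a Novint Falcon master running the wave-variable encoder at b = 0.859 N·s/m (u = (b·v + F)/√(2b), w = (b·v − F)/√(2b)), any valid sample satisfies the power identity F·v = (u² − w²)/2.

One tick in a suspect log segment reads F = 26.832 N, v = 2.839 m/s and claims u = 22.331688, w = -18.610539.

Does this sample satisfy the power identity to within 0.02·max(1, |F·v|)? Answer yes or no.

yes

F·v = 26.832×2.839 = 76.176048 W.
(u² − w²)/2 = (498.704289 − 346.352162)/2 = 76.176064 W.
|Δ| = 0.000016;  2% of max(1, |F·v|) = 1.523521.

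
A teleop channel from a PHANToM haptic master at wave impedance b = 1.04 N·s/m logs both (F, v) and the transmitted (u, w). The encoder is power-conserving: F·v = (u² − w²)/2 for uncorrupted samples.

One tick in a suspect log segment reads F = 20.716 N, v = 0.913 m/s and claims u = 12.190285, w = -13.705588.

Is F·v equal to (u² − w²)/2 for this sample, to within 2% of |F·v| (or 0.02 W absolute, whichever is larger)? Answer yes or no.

F·v = 20.716×0.913 = 18.913708 W.
(u² − w²)/2 = (148.603048 − 187.843142)/2 = -19.620047 W.
|Δ| = 38.533755;  2% of max(1, |F·v|) = 0.378274.

no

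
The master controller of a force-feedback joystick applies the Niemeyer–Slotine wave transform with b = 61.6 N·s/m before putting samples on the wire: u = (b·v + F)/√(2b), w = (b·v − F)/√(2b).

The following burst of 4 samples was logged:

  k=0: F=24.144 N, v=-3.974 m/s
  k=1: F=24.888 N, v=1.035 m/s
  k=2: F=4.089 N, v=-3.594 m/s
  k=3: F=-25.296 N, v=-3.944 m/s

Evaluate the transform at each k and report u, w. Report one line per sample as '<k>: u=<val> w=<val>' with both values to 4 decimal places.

0: u=-19.8796 w=-24.2300
1: u=7.9863 w=3.5018
2: u=-19.5775 w=-20.3143
3: u=-24.1673 w=-19.6093

k=0: b·v=61.6×(-3.974)=-244.7984; √(2b)=11.0995; u=(-244.7984+24.144)/11.0995=-19.8796, w=(-244.7984−24.144)/11.0995=-24.2300
k=1: b·v=61.6×1.035=63.7560; √(2b)=11.0995; u=(63.7560+24.888)/11.0995=7.9863, w=(63.7560−24.888)/11.0995=3.5018
k=2: b·v=61.6×(-3.594)=-221.3904; √(2b)=11.0995; u=(-221.3904+4.089)/11.0995=-19.5775, w=(-221.3904−4.089)/11.0995=-20.3143
k=3: b·v=61.6×(-3.944)=-242.9504; √(2b)=11.0995; u=(-242.9504+(-25.296))/11.0995=-24.1673, w=(-242.9504−(-25.296))/11.0995=-19.6093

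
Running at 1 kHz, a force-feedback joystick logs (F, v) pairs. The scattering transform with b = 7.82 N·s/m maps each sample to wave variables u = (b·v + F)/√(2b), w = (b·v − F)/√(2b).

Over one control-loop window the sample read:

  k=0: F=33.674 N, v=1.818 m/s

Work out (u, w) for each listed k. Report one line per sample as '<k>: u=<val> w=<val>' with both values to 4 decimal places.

0: u=12.1097 w=-4.9200

k=0: b·v=7.82×1.818=14.2168; √(2b)=3.9547; u=(14.2168+33.674)/3.9547=12.1097, w=(14.2168−33.674)/3.9547=-4.9200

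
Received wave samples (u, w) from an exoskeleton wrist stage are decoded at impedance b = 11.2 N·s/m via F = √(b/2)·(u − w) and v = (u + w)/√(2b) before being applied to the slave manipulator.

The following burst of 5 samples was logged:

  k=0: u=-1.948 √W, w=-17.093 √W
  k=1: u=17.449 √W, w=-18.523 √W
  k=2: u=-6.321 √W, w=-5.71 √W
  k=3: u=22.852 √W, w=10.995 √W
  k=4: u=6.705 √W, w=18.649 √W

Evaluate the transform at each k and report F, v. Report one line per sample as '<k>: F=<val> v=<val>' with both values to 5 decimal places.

k=0: u−w=15.14500, u+w=-19.04100; √(b/2)=2.36643, √(2b)=4.73286; F=2.36643×15.145=35.83961, v=-19.04100/4.73286=-4.02315
k=1: u−w=35.97200, u+w=-1.07400; √(b/2)=2.36643, √(2b)=4.73286; F=2.36643×35.972=85.12529, v=-1.07400/4.73286=-0.22692
k=2: u−w=-0.61100, u+w=-12.03100; √(b/2)=2.36643, √(2b)=4.73286; F=2.36643×(-0.611)=-1.44589, v=-12.03100/4.73286=-2.54201
k=3: u−w=11.85700, u+w=33.84700; √(b/2)=2.36643, √(2b)=4.73286; F=2.36643×11.857=28.05878, v=33.84700/4.73286=7.15148
k=4: u−w=-11.94400, u+w=25.35400; √(b/2)=2.36643, √(2b)=4.73286; F=2.36643×(-11.944)=-28.26466, v=25.35400/4.73286=5.35701

0: F=35.83961 v=-4.02315
1: F=85.12529 v=-0.22692
2: F=-1.44589 v=-2.54201
3: F=28.05878 v=7.15148
4: F=-28.26466 v=5.35701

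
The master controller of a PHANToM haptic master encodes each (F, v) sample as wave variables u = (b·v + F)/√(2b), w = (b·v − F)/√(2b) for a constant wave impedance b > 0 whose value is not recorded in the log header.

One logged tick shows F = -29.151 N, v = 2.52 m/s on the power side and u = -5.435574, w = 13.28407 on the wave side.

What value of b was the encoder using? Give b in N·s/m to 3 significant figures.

b = 4.85 N·s/m

u + w = 7.848496;  u + w = √(2b)·v, so √(2b) = 7.848496/2.52 = 3.114483.
b = (√(2b))²/2 = 9.700001/2 = 4.850001.
(Check via u − w = 2F/√(2b): u − w = -18.719644, 2F/√(2b) = -18.719643.)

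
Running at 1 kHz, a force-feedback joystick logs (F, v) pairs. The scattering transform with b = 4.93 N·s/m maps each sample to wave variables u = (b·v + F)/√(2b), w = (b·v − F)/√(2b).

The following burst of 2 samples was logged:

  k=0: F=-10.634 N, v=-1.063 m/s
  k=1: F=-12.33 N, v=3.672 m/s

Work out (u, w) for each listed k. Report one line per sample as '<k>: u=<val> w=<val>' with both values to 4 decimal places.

0: u=-5.0555 w=1.7176
1: u=1.8385 w=9.6918

k=0: b·v=4.93×(-1.063)=-5.2406; √(2b)=3.1401; u=(-5.2406+(-10.634))/3.1401=-5.0555, w=(-5.2406−(-10.634))/3.1401=1.7176
k=1: b·v=4.93×3.672=18.1030; √(2b)=3.1401; u=(18.1030+(-12.33))/3.1401=1.8385, w=(18.1030−(-12.33))/3.1401=9.6918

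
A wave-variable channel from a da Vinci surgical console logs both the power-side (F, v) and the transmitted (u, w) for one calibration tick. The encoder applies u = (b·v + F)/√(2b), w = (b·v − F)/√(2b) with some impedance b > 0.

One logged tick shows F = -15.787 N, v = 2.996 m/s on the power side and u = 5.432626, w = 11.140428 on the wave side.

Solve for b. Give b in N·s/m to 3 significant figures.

b = 15.3 N·s/m

u + w = 16.573054;  u + w = √(2b)·v, so √(2b) = 16.573054/2.996 = 5.531727.
b = (√(2b))²/2 = 30.600003/2 = 15.300002.
(Check via u − w = 2F/√(2b): u − w = -5.707802, 2F/√(2b) = -5.707802.)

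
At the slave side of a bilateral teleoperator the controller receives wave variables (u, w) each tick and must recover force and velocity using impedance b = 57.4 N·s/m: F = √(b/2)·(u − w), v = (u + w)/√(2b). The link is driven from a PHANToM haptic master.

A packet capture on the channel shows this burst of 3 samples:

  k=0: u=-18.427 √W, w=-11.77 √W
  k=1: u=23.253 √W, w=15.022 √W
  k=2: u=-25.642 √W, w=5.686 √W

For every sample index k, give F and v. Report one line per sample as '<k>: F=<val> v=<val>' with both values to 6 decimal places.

k=0: u−w=-6.657000, u+w=-30.197000; √(b/2)=5.357238, √(2b)=10.714476; F=5.357238×(-6.657)=-35.663134, v=-30.197000/10.714476=-2.818337
k=1: u−w=8.231000, u+w=38.275000; √(b/2)=5.357238, √(2b)=10.714476; F=5.357238×8.231=44.095427, v=38.275000/10.714476=3.572270
k=2: u−w=-31.328000, u+w=-19.956000; √(b/2)=5.357238, √(2b)=10.714476; F=5.357238×(-31.328)=-167.831555, v=-19.956000/10.714476=-1.862527

0: F=-35.663134 v=-2.818337
1: F=44.095427 v=3.572270
2: F=-167.831555 v=-1.862527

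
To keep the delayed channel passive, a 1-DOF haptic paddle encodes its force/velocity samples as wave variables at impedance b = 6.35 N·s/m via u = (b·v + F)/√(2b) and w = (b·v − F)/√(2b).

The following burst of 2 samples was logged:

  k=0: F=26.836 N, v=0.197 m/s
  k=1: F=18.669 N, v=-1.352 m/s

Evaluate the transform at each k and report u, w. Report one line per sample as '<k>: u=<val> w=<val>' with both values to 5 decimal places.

k=0: b·v=6.35×0.197=1.25095; √(2b)=3.56371; u=(1.25095+26.836)/3.56371=7.88139, w=(1.25095−26.836)/3.56371=-7.17934
k=1: b·v=6.35×(-1.352)=-8.58520; √(2b)=3.56371; u=(-8.58520+18.669)/3.56371=2.82958, w=(-8.58520−18.669)/3.56371=-7.64771

0: u=7.88139 w=-7.17934
1: u=2.82958 w=-7.64771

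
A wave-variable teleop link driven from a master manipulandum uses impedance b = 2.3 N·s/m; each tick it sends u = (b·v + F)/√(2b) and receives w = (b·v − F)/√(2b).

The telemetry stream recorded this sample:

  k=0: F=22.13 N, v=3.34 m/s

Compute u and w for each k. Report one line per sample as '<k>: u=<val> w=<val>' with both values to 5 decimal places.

k=0: b·v=2.3×3.34=7.68200; √(2b)=2.14476; u=(7.68200+22.13)/2.14476=13.89992, w=(7.68200−22.13)/2.14476=-6.73641

0: u=13.89992 w=-6.73641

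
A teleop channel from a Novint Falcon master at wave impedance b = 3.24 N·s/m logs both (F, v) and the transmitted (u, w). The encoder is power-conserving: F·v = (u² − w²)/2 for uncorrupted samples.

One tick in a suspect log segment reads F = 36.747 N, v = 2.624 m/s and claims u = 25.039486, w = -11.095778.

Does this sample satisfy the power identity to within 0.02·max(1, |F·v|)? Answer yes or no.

no

F·v = 36.747×2.624 = 96.424128 W.
(u² − w²)/2 = (626.975859 − 123.116289)/2 = 251.929785 W.
|Δ| = 155.505657;  2% of max(1, |F·v|) = 1.928483.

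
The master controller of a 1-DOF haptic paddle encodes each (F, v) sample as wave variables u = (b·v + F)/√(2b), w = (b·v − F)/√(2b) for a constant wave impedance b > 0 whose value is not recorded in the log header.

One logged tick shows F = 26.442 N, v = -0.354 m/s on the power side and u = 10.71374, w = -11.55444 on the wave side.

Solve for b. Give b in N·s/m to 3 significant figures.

b = 2.82 N·s/m

u + w = -0.84070;  u + w = √(2b)·v, so √(2b) = -0.84070/(-0.354) = 2.37486.
b = (√(2b))²/2 = 5.63995/2 = 2.81998.
(Check via u − w = 2F/√(2b): u − w = 22.26818, 2F/√(2b) = 22.26827.)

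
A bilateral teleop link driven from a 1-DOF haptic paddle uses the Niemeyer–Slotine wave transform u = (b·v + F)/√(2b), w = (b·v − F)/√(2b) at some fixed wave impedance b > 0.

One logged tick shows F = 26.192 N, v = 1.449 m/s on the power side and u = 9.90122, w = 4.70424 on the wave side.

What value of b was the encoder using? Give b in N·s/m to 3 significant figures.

b = 50.8 N·s/m

u + w = 14.60546;  u + w = √(2b)·v, so √(2b) = 14.60546/1.449 = 10.07968.
b = (√(2b))²/2 = 101.60000/2 = 50.80000.
(Check via u − w = 2F/√(2b): u − w = 5.19698, 2F/√(2b) = 5.19699.)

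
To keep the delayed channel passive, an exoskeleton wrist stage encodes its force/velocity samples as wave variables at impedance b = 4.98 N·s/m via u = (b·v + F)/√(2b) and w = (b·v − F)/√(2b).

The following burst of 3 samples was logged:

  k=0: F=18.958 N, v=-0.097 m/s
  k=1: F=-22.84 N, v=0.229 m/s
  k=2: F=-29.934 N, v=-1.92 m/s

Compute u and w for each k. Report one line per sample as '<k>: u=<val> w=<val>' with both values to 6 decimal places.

k=0: b·v=4.98×(-0.097)=-0.483060; √(2b)=3.155947; u=(-0.483060+18.958)/3.155947=5.854009, w=(-0.483060−18.958)/3.155947=-6.160136
k=1: b·v=4.98×0.229=1.140420; √(2b)=3.155947; u=(1.140420+(-22.84))/3.155947=-6.875775, w=(1.140420−(-22.84))/3.155947=7.598487
k=2: b·v=4.98×(-1.92)=-9.561600; √(2b)=3.155947; u=(-9.561600+(-29.934))/3.155947=-12.514660, w=(-9.561600−(-29.934))/3.155947=6.455242

0: u=5.854009 w=-6.160136
1: u=-6.875775 w=7.598487
2: u=-12.514660 w=6.455242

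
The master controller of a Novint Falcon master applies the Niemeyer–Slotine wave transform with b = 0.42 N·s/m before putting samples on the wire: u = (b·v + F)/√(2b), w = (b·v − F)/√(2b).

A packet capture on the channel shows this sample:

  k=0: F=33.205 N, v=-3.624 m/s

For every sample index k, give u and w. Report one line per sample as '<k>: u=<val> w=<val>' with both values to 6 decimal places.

k=0: b·v=0.42×(-3.624)=-1.522080; √(2b)=0.916515; u=(-1.522080+33.205)/0.916515=34.568900, w=(-1.522080−33.205)/0.916515=-37.890351

0: u=34.568900 w=-37.890351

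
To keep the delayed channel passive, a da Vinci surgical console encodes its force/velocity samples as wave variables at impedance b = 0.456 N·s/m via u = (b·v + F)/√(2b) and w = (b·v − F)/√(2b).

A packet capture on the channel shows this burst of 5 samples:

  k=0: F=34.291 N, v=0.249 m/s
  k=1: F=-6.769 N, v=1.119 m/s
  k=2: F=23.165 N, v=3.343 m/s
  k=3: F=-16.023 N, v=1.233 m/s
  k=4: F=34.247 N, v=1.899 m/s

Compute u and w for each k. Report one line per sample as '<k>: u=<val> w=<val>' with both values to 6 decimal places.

k=0: b·v=0.456×0.249=0.113544; √(2b)=0.954987; u=(0.113544+34.291)/0.954987=36.026194, w=(0.113544−34.291)/0.954987=-35.788403
k=1: b·v=0.456×1.119=0.510264; √(2b)=0.954987; u=(0.510264+(-6.769))/0.954987=-6.553740, w=(0.510264−(-6.769))/0.954987=7.622370
k=2: b·v=0.456×3.343=1.524408; √(2b)=0.954987; u=(1.524408+23.165)/0.954987=25.853138, w=(1.524408−23.165)/0.954987=-22.660616
k=3: b·v=0.456×1.233=0.562248; √(2b)=0.954987; u=(0.562248+(-16.023))/0.954987=-16.189491, w=(0.562248−(-16.023))/0.954987=17.366990
k=4: b·v=0.456×1.899=0.865944; √(2b)=0.954987; u=(0.865944+34.247)/0.954987=36.767985, w=(0.865944−34.247)/0.954987=-34.954464

0: u=36.026194 w=-35.788403
1: u=-6.553740 w=7.622370
2: u=25.853138 w=-22.660616
3: u=-16.189491 w=17.366990
4: u=36.767985 w=-34.954464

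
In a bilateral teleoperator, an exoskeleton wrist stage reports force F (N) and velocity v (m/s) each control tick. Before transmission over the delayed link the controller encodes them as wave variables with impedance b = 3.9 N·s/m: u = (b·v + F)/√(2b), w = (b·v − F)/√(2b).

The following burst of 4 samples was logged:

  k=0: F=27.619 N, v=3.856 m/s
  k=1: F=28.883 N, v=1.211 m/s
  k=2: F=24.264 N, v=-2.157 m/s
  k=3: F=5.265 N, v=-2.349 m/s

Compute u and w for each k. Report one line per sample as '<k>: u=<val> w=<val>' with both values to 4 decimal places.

0: u=15.2738 w=-4.5046
1: u=12.0328 w=-8.6507
2: u=5.6758 w=-11.7000
3: u=-1.3950 w=-5.1654

k=0: b·v=3.9×3.856=15.0384; √(2b)=2.7928; u=(15.0384+27.619)/2.7928=15.2738, w=(15.0384−27.619)/2.7928=-4.5046
k=1: b·v=3.9×1.211=4.7229; √(2b)=2.7928; u=(4.7229+28.883)/2.7928=12.0328, w=(4.7229−28.883)/2.7928=-8.6507
k=2: b·v=3.9×(-2.157)=-8.4123; √(2b)=2.7928; u=(-8.4123+24.264)/2.7928=5.6758, w=(-8.4123−24.264)/2.7928=-11.7000
k=3: b·v=3.9×(-2.349)=-9.1611; √(2b)=2.7928; u=(-9.1611+5.265)/2.7928=-1.3950, w=(-9.1611−5.265)/2.7928=-5.1654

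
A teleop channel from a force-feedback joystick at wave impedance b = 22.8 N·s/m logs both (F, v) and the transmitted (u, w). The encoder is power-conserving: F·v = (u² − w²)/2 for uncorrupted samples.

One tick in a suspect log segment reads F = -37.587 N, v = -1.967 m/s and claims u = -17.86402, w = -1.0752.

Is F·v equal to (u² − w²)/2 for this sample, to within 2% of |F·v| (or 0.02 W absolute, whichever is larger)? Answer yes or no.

no

F·v = (-37.587)×(-1.967) = 73.93363 W.
(u² − w²)/2 = (319.12321 − 1.15606)/2 = 158.98358 W.
|Δ| = 85.04995;  2% of max(1, |F·v|) = 1.47867.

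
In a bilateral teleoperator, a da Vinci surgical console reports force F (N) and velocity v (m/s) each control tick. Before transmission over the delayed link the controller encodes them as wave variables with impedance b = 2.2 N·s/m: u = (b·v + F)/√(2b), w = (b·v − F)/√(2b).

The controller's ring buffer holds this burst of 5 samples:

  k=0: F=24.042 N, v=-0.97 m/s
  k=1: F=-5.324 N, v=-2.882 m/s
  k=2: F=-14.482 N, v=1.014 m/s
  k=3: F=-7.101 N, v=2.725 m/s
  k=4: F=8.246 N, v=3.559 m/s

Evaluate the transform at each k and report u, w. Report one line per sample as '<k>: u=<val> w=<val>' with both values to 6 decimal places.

k=0: b·v=2.2×(-0.97)=-2.134000; √(2b)=2.097618; u=(-2.134000+24.042)/2.097618=10.444229, w=(-2.134000−24.042)/2.097618=-12.478918
k=1: b·v=2.2×(-2.882)=-6.340400; √(2b)=2.097618; u=(-6.340400+(-5.324))/2.097618=-5.560785, w=(-6.340400−(-5.324))/2.097618=-0.484550
k=2: b·v=2.2×1.014=2.230800; √(2b)=2.097618; u=(2.230800+(-14.482))/2.097618=-5.840530, w=(2.230800−(-14.482))/2.097618=7.967515
k=3: b·v=2.2×2.725=5.995000; √(2b)=2.097618; u=(5.995000+(-7.101))/2.097618=-0.527265, w=(5.995000−(-7.101))/2.097618=6.243273
k=4: b·v=2.2×3.559=7.829800; √(2b)=2.097618; u=(7.829800+8.246)/2.097618=7.663837, w=(7.829800−8.246)/2.097618=-0.198416

0: u=10.444229 w=-12.478918
1: u=-5.560785 w=-0.484550
2: u=-5.840530 w=7.967515
3: u=-0.527265 w=6.243273
4: u=7.663837 w=-0.198416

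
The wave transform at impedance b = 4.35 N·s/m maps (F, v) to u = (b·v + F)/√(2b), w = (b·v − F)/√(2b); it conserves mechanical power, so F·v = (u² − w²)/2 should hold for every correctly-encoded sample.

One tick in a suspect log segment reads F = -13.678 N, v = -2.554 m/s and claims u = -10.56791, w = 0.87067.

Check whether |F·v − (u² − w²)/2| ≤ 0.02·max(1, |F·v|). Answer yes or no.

no

F·v = (-13.678)×(-2.554) = 34.9336 W.
(u² − w²)/2 = (111.6807 − 0.7581)/2 = 55.4613 W.
|Δ| = 20.5277;  2% of max(1, |F·v|) = 0.6987.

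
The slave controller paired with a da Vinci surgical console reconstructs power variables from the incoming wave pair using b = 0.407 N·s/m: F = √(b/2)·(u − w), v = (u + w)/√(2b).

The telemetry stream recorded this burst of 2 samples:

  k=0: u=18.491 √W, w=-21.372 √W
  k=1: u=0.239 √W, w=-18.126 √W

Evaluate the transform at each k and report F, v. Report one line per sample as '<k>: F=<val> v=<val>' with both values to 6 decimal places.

0: F=17.982588 v=-3.193236
1: F=8.284630 v=-19.825553

k=0: u−w=39.863000, u+w=-2.881000; √(b/2)=0.451110, √(2b)=0.902219; F=0.451110×39.863=17.982588, v=-2.881000/0.902219=-3.193236
k=1: u−w=18.365000, u+w=-17.887000; √(b/2)=0.451110, √(2b)=0.902219; F=0.451110×18.365=8.284630, v=-17.887000/0.902219=-19.825553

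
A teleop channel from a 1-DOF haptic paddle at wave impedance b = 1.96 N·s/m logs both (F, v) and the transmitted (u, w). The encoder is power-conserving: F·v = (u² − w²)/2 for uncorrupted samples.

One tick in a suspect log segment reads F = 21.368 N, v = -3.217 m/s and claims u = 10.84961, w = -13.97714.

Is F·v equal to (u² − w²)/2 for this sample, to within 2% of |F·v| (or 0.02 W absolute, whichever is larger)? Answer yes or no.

F·v = 21.368×(-3.217) = -68.7409 W.
(u² − w²)/2 = (117.7140 − 195.3604)/2 = -38.8232 W.
|Δ| = 29.9177;  2% of max(1, |F·v|) = 1.3748.

no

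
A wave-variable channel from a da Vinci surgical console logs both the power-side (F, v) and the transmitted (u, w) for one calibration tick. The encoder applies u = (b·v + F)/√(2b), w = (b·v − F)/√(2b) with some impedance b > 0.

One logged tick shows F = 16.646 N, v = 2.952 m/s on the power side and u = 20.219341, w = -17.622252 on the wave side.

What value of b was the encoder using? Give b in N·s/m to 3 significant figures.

b = 0.387 N·s/m

u + w = 2.597089;  u + w = √(2b)·v, so √(2b) = 2.597089/2.952 = 0.879773.
b = (√(2b))²/2 = 0.774000/2 = 0.387000.
(Check via u − w = 2F/√(2b): u − w = 37.841593, 2F/√(2b) = 37.841593.)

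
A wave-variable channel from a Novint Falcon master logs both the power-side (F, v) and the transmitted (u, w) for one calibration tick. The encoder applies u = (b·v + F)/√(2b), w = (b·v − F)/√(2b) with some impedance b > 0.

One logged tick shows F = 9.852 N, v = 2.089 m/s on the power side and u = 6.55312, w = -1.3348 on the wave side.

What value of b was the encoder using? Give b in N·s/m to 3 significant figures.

b = 3.12 N·s/m

u + w = 5.2183;  u + w = √(2b)·v, so √(2b) = 5.2183/2.089 = 2.4980.
b = (√(2b))²/2 = 6.2400/2 = 3.1200.
(Check via u − w = 2F/√(2b): u − w = 7.8879, 2F/√(2b) = 7.8879.)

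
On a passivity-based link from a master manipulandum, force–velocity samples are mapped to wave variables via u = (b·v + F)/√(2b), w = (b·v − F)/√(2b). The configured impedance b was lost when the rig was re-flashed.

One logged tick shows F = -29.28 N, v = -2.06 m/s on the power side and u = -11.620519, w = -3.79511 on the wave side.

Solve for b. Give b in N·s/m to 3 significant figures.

b = 28 N·s/m

u + w = -15.415629;  u + w = √(2b)·v, so √(2b) = -15.415629/(-2.06) = 7.483315.
b = (√(2b))²/2 = 56.000004/2 = 28.000002.
(Check via u − w = 2F/√(2b): u − w = -7.825409, 2F/√(2b) = -7.825409.)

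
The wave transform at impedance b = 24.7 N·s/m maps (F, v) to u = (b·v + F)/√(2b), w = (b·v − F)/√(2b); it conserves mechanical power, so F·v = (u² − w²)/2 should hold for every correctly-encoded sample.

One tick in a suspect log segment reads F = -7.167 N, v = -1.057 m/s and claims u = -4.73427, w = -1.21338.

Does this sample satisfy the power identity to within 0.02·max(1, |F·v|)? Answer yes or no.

no

F·v = (-7.167)×(-1.057) = 7.5755 W.
(u² − w²)/2 = (22.4133 − 1.4723)/2 = 10.4705 W.
|Δ| = 2.8950;  2% of max(1, |F·v|) = 0.1515.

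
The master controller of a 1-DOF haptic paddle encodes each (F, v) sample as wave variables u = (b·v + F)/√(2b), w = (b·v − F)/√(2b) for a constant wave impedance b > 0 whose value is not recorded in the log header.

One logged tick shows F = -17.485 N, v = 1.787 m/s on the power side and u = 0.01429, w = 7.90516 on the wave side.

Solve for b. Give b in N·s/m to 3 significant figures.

u + w = 7.9195;  u + w = √(2b)·v, so √(2b) = 7.9195/1.787 = 4.4317.
b = (√(2b))²/2 = 19.6400/2 = 9.8200.
(Check via u − w = 2F/√(2b): u − w = -7.8909, 2F/√(2b) = -7.8909.)

b = 9.82 N·s/m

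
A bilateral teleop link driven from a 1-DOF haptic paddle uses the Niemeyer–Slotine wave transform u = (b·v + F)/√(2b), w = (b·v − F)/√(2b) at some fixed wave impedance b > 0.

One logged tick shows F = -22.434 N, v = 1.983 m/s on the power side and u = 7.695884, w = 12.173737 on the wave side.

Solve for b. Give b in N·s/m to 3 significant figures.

u + w = 19.869621;  u + w = √(2b)·v, so √(2b) = 19.869621/1.983 = 10.019980.
b = (√(2b))²/2 = 100.400006/2 = 50.200003.
(Check via u − w = 2F/√(2b): u − w = -4.477853, 2F/√(2b) = -4.477853.)

b = 50.2 N·s/m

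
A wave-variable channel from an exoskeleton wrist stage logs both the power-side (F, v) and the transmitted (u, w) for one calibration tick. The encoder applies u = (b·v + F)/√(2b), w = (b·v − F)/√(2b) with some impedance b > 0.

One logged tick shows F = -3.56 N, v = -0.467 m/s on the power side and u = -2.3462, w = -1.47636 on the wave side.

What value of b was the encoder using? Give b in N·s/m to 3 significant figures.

u + w = -3.82256;  u + w = √(2b)·v, so √(2b) = -3.82256/(-0.467) = 8.18535.
b = (√(2b))²/2 = 67.00001/2 = 33.50000.
(Check via u − w = 2F/√(2b): u − w = -0.86984, 2F/√(2b) = -0.86985.)

b = 33.5 N·s/m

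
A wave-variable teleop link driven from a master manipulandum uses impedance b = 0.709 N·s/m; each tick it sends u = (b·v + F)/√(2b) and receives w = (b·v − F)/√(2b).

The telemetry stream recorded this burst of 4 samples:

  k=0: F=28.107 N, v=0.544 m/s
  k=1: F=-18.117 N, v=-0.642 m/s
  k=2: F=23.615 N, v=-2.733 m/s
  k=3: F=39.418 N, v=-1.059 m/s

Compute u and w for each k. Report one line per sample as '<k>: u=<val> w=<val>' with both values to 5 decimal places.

k=0: b·v=0.709×0.544=0.38570; √(2b)=1.19080; u=(0.38570+28.107)/1.19080=23.92740, w=(0.38570−28.107)/1.19080=-23.27960
k=1: b·v=0.709×(-0.642)=-0.45518; √(2b)=1.19080; u=(-0.45518+(-18.117))/1.19080=-15.59641, w=(-0.45518−(-18.117))/1.19080=14.83192
k=2: b·v=0.709×(-2.733)=-1.93770; √(2b)=1.19080; u=(-1.93770+23.615)/1.19080=18.20401, w=(-1.93770−23.615)/1.19080=-21.45846
k=3: b·v=0.709×(-1.059)=-0.75083; √(2b)=1.19080; u=(-0.75083+39.418)/1.19080=32.47164, w=(-0.75083−39.418)/1.19080=-33.73270

0: u=23.92740 w=-23.27960
1: u=-15.59641 w=14.83192
2: u=18.20401 w=-21.45846
3: u=32.47164 w=-33.73270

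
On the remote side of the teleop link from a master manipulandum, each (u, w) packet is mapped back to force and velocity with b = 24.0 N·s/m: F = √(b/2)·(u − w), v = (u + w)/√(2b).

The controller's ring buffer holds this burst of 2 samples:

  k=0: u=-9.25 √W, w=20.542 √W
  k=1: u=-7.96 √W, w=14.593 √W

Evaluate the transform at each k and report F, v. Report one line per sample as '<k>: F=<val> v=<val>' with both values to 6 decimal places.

0: F=-103.202515 v=1.629860
1: F=-78.125884 v=0.957391

k=0: u−w=-29.792000, u+w=11.292000; √(b/2)=3.464102, √(2b)=6.928203; F=3.464102×(-29.792)=-103.202515, v=11.292000/6.928203=1.629860
k=1: u−w=-22.553000, u+w=6.633000; √(b/2)=3.464102, √(2b)=6.928203; F=3.464102×(-22.553)=-78.125884, v=6.633000/6.928203=0.957391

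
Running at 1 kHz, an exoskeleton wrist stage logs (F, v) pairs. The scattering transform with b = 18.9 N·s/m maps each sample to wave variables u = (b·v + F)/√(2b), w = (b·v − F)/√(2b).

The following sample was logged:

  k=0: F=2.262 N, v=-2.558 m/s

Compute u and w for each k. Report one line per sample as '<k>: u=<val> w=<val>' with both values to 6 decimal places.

k=0: b·v=18.9×(-2.558)=-48.346200; √(2b)=6.148170; u=(-48.346200+2.262)/6.148170=-7.495596, w=(-48.346200−2.262)/6.148170=-8.231424

0: u=-7.495596 w=-8.231424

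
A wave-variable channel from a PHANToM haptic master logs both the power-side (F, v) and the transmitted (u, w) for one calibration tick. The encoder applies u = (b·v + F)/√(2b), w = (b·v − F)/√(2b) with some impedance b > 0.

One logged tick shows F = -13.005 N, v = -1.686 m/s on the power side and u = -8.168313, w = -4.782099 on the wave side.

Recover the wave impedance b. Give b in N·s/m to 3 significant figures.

u + w = -12.950412;  u + w = √(2b)·v, so √(2b) = -12.950412/(-1.686) = 7.681146.
b = (√(2b))²/2 = 59.000002/2 = 29.500001.
(Check via u − w = 2F/√(2b): u − w = -3.386214, 2F/√(2b) = -3.386214.)

b = 29.5 N·s/m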